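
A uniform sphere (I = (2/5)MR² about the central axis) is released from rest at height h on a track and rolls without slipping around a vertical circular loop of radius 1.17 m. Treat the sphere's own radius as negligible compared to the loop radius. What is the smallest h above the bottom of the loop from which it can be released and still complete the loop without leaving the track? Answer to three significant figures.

h_min ≈ 3.16 m

With I = (2/5)MR², the ratio k = I/(MR²) is 0.4.
At the top of the loop, the minimum-contact condition is Mg = Mv_top²/r, so v_top² = gr.
With ω = v/R, the kinetic energy at speed v is ½(1+k)Mv² = (7/10)Mv².
Energy conservation from release (height h) to the top (height 2r): Mgh = Mg(2r) + (7/10)M·gr.
Thus h_min = 2r + (1+k)r/2 = r(2 + 1.4/2) = 1.17 × 2.7 ≈ 3.16 m.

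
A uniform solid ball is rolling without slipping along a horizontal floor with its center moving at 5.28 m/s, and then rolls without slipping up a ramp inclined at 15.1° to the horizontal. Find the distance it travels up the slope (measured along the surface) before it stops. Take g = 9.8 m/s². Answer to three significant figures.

d ≈ 7.64 m

For this body I = (2/5)MR², i.e. k = I/(MR²) = 0.4.
Since it rolls without slipping, ω = v/R and KE = ½Mv² + ½Iω² = ½(1+k)Mv² = (7/10)Mv².
Setting this equal to Mgh gives the vertical rise h = (1+k)v₀²/(2g) = 1.4×5.28²/(2×9.8) = 1.991 m.
The distance along the slope is d = h/sinθ = 1.991/sin15.1° ≈ 7.64 m.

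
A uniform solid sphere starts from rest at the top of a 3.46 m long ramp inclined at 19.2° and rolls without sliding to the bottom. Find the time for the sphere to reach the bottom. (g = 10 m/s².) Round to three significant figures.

For this body I = (2/5)MR², i.e. k = I/(MR²) = 0.4.
Newton's second law down the slope: Mg sinθ − f = Ma. The torque equation fR = Iα (with α = a/R) gives f = kMa.
Hence a = g sinθ/(1+k) = 10×sin19.2°/1.4 = 2.349 m/s².
With constant a from rest, t = √(2L/a) = √(2·3.46/2.349) ≈ 1.72 s.

t ≈ 1.72 s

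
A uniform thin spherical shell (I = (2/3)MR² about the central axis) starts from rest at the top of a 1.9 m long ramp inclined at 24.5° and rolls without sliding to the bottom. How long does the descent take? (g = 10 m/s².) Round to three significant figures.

t ≈ 1.24 s

The moment of inertia is (2/3)MR², giving k ≡ I/(MR²) = 2/3.
Translational: Mg sinθ − f = Ma. Rotational about the CM: fR = Iα = kMRa, so f = kMa.
Hence a = g sinθ/(1+k) = 10×sin24.5°/1.667 = 2.488 m/s².
Starting from rest, L = ½at², so t = √(2L/a) = √(2×1.9/2.488) ≈ 1.24 s.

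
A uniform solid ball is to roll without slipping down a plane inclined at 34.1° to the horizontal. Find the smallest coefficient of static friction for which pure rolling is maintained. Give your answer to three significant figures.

With I = (2/5)MR², the ratio k = I/(MR²) is 0.4.
Newton's second law down the slope: Mg sinθ − f = Ma. The torque equation fR = Iα (with α = a/R) gives f = kMa.
These give a = g sinθ/(1+k) and the required friction f = kMg sinθ/(1+k).
The normal force is N = Mg cosθ, so μ_min = f/N = k tanθ/(1+k).
μ_min = 0.4 × tan34.1° / 1.4 ≈ 0.193.

μ_min ≈ 0.193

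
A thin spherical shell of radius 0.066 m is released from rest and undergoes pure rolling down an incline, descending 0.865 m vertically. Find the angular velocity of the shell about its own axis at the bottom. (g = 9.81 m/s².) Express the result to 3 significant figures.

ω ≈ 48.3 rad/s

For this body I = (2/3)MR², i.e. k = I/(MR²) = 2/3.
Pure rolling means v = ωR; then KE = ½Mv² + ½I(v/R)² = ½(1+k)Mv² = (5/6)Mv².
Energy conservation Mgh = ½(1+k)Mv² gives v = √(2gh/(1+k)) = √(2 × 9.81 × 0.865 / 1.667) = 3.191 m/s.
Then ω = v/R = 3.191 / 0.066 ≈ 48.3 rad/s.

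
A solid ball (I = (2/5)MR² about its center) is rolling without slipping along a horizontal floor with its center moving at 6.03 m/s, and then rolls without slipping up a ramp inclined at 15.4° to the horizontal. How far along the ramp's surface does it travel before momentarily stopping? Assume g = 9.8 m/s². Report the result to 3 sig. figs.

With I = (2/5)MR², the ratio k = I/(MR²) is 0.4.
Pure rolling means v = ωR; then KE = ½Mv² + ½I(v/R)² = ½(1+k)Mv² = (7/10)Mv².
Setting this equal to Mgh gives the vertical rise h = (1+k)v₀²/(2g) = 1.4×6.03²/(2×9.8) = 2.597 m.
The distance along the slope is d = h/sinθ = 2.597/sin15.4° ≈ 9.78 m.

d ≈ 9.78 m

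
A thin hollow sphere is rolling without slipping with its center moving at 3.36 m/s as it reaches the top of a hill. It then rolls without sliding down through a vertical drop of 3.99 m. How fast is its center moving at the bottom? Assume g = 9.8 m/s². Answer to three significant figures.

v ≈ 7.63 m/s

The moment of inertia is (2/3)MR², giving k ≡ I/(MR²) = 2/3.
Pure rolling means v = ωR; then KE = ½Mv² + ½I(v/R)² = ½(1+k)Mv² = (5/6)Mv².
Conserving energy between top and bottom: (5/6)Mv² = (5/6)Mv₀² + Mgh, hence v² = v₀² + 2gh/(1+k).
v = √(3.36² + 2×9.8×3.99/1.667) = √58.21 ≈ 7.63 m/s.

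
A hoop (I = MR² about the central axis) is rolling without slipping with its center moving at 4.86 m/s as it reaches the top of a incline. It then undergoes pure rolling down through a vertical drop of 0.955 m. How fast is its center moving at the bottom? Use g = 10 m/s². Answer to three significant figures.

v ≈ 5.76 m/s

Here I = MR², so the shape factor k = I/(MR²) = 1.
Pure rolling means v = ωR; then KE = ½Mv² + ½I(v/R)² = ½(1+k)Mv² = Mv².
Energy conservation: Mv₀² + Mgh = Mv², so v² = v₀² + 2gh/(1+k).
v = √(4.86² + 2×10×0.955/2) = √33.17 ≈ 5.76 m/s.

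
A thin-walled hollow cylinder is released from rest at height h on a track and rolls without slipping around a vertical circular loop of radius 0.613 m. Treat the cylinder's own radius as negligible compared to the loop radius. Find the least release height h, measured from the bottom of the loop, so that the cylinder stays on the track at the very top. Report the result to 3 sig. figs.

For this body I = MR², i.e. k = I/(MR²) = 1.
At the top of the loop, the minimum-contact condition is Mg = Mv_top²/r, so v_top² = gr.
With ω = v/R, the kinetic energy at speed v is ½(1+k)Mv² = Mv².
Energy conservation from release (height h) to the top (height 2r): Mgh = Mg(2r) + M·gr.
Thus h_min = 2r + (1+k)r/2 = r(2 + 2/2) = 0.613 × 3 ≈ 1.84 m.

h_min ≈ 1.84 m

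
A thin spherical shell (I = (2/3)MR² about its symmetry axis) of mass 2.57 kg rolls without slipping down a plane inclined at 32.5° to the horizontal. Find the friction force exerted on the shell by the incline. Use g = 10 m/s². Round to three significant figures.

f ≈ 5.52 N

With I = (2/3)MR², the ratio k = I/(MR²) is 2/3.
Newton's second law down the slope: Mg sinθ − f = Ma. The torque equation fR = Iα (with α = a/R) gives f = kMa.
Combining, a = g sinθ/(1+k) and f = kMa = kMg sinθ/(1+k).
f = (2/3) × 2.57 × 10 × sin32.5° / 1.667 ≈ 5.52 N.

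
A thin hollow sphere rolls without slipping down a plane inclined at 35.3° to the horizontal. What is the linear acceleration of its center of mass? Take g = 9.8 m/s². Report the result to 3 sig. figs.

a ≈ 3.40 m/s²

With I = (2/3)MR², the ratio k = I/(MR²) is 2/3.
Along the incline Mg sinθ − f = Ma, and torque about the center fR = Iα = kMR²(a/R) gives f = kMa.
Eliminating f: Mg sinθ = (1+k)Ma, so a = g sinθ/(1+k) = 9.8 × sin35.3° / 1.667 ≈ 3.40 m/s².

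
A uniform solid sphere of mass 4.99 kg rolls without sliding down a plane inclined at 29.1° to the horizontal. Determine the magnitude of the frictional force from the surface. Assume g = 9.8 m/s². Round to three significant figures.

f ≈ 6.80 N

Here I = (2/5)MR², so the shape factor k = I/(MR²) = 0.4.
Translational: Mg sinθ − f = Ma. Rotational about the CM: fR = Iα = kMRa, so f = kMa.
Combining, a = g sinθ/(1+k) and f = kMa = kMg sinθ/(1+k).
f = 0.4 × 4.99 × 9.8 × sin29.1° / 1.4 ≈ 6.80 N.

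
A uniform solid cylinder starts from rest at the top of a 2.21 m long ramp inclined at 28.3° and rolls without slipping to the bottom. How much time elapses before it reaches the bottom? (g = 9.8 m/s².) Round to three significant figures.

t ≈ 1.19 s

For this body I = (1/2)MR², i.e. k = I/(MR²) = 0.5.
Translational: Mg sinθ − f = Ma. Rotational about the CM: fR = Iα = kMRa, so f = kMa.
Hence a = g sinθ/(1+k) = 9.8×sin28.3°/1.5 = 3.097 m/s².
With constant a from rest, t = √(2L/a) = √(2·2.21/3.097) ≈ 1.19 s.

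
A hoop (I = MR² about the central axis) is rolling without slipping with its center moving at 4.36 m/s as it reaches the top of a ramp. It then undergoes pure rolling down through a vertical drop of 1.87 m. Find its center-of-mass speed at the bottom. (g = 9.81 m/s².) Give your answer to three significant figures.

v ≈ 6.11 m/s

For this body I = MR², i.e. k = I/(MR²) = 1.
The rolling condition ω = v/R makes the rotational term ½I(v/R)² = ½kMv², so KE_total = ½(1+k)Mv² = Mv².
Conserving energy between top and bottom: Mv² = Mv₀² + Mgh, hence v² = v₀² + 2gh/(1+k).
v = √(4.36² + 2×9.81×1.87/2) = √37.35 ≈ 6.11 m/s.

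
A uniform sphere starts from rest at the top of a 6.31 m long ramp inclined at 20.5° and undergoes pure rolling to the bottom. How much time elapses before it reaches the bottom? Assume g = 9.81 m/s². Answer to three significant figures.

t ≈ 2.27 s

Here I = (2/5)MR², so the shape factor k = I/(MR²) = 0.4.
Translational: Mg sinθ − f = Ma. Rotational about the CM: fR = Iα = kMRa, so f = kMa.
Hence a = g sinθ/(1+k) = 9.81×sin20.5°/1.4 = 2.454 m/s².
Starting from rest, L = ½at², so t = √(2L/a) = √(2×6.31/2.454) ≈ 2.27 s.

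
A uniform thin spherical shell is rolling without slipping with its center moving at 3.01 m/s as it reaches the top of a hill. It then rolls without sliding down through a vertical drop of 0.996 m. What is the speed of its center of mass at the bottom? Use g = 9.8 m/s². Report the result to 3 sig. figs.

Here I = (2/3)MR², so the shape factor k = I/(MR²) = 2/3.
Rolling without slipping gives ω = v/R, so the total kinetic energy is ½Mv² + ½Iω² = ½(1+k)Mv² = (5/6)Mv².
Conserving energy between top and bottom: (5/6)Mv² = (5/6)Mv₀² + Mgh, hence v² = v₀² + 2gh/(1+k).
v = √(3.01² + 2×9.8×0.996/1.667) = √20.77 ≈ 4.56 m/s.

v ≈ 4.56 m/s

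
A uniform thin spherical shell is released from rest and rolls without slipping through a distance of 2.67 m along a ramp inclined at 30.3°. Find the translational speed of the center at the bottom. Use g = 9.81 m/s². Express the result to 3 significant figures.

For this body I = (2/3)MR², i.e. k = I/(MR²) = 2/3.
The rolling condition ω = v/R makes the rotational term ½I(v/R)² = ½kMv², so KE_total = ½(1+k)Mv² = (5/6)Mv².
The vertical drop is h = L sinθ = 2.67 × sin30.3° = 1.347 m.
Energy conservation: Mgh = (5/6)Mv², so v = √(2gh/(1+k)) = √(2 × 9.81 × 1.347 / 1.667) ≈ 3.98 m/s.

v ≈ 3.98 m/s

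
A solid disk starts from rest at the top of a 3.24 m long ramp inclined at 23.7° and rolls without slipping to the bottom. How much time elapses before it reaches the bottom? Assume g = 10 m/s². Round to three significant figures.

Here I = (1/2)MR², so the shape factor k = I/(MR²) = 0.5.
Translational: Mg sinθ − f = Ma. Rotational about the CM: fR = Iα = kMRa, so f = kMa.
Hence a = g sinθ/(1+k) = 10×sin23.7°/1.5 = 2.68 m/s².
With constant a from rest, t = √(2L/a) = √(2·3.24/2.68) ≈ 1.56 s.

t ≈ 1.56 s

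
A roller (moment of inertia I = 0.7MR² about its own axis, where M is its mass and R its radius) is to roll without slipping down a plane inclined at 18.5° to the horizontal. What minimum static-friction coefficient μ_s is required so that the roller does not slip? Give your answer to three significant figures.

For this body I = 0.7MR², i.e. k = I/(MR²) = 0.7.
Newton's second law down the slope: Mg sinθ − f = Ma. The torque equation fR = Iα (with α = a/R) gives f = kMa.
These give a = g sinθ/(1+k) and the required friction f = kMg sinθ/(1+k).
The normal force is N = Mg cosθ, so μ_min = f/N = k tanθ/(1+k).
μ_min = 0.7 × tan18.5° / 1.7 ≈ 0.138.

μ_min ≈ 0.138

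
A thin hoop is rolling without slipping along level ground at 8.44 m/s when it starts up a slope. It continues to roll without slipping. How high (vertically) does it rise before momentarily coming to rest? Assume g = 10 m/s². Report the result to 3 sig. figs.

Here I = MR², so the shape factor k = I/(MR²) = 1.
Since it rolls without slipping, ω = v/R and KE = ½Mv² + ½Iω² = ½(1+k)Mv² = Mv².
At the top the kinetic energy is zero, so Mv₀² = Mgh.
Thus h = (1+k)v₀²/(2g) = 2 × 8.44² / (2 × 10) ≈ 7.12 m.

h ≈ 7.12 m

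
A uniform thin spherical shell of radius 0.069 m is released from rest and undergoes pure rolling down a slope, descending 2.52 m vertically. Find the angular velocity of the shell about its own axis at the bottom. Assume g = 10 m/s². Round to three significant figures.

For this body I = (2/3)MR², i.e. k = I/(MR²) = 2/3.
The rolling condition ω = v/R makes the rotational term ½I(v/R)² = ½kMv², so KE_total = ½(1+k)Mv² = (5/6)Mv².
Energy conservation Mgh = ½(1+k)Mv² gives v = √(2gh/(1+k)) = √(2 × 10 × 2.52 / 1.667) = 5.499 m/s.
Then ω = v/R = 5.499 / 0.069 ≈ 79.7 rad/s.

ω ≈ 79.7 rad/s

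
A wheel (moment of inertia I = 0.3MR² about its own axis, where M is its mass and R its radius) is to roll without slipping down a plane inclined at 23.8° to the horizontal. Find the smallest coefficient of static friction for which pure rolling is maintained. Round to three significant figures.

For this body I = 0.3MR², i.e. k = I/(MR²) = 0.3.
Along the incline Mg sinθ − f = Ma, and torque about the center fR = Iα = kMR²(a/R) gives f = kMa.
These give a = g sinθ/(1+k) and the required friction f = kMg sinθ/(1+k).
The normal force is N = Mg cosθ, so μ_min = f/N = k tanθ/(1+k).
μ_min = 0.3 × tan23.8° / 1.3 ≈ 0.102.

μ_min ≈ 0.102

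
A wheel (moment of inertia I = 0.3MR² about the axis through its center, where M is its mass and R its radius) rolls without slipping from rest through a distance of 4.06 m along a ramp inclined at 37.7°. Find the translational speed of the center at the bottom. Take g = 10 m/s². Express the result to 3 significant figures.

v ≈ 6.18 m/s

For this body I = 0.3MR², i.e. k = I/(MR²) = 0.3.
The rolling condition ω = v/R makes the rotational term ½I(v/R)² = ½kMv², so KE_total = ½(1+k)Mv² = (13/20)Mv².
The vertical drop is h = L sinθ = 4.06 × sin37.7° = 2.483 m.
Setting Mgh = (13/20)Mv² gives v = √(2gh/(1+k)) = √(2·10·2.483/1.3) ≈ 6.18 m/s.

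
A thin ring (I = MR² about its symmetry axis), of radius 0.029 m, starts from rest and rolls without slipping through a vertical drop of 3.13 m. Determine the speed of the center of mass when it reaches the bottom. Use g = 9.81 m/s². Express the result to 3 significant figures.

v ≈ 5.54 m/s

For this body I = MR², i.e. k = I/(MR²) = 1.
Since it rolls without slipping, ω = v/R and KE = ½Mv² + ½Iω² = ½(1+k)Mv² = Mv².
Setting Mgh = Mv² gives v = √(2gh/(1+k)) = √(2·9.81·3.13/2) ≈ 5.54 m/s.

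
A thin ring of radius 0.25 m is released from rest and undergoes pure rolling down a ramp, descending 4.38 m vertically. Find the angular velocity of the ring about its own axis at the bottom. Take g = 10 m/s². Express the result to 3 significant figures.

With I = MR², the ratio k = I/(MR²) is 1.
The rolling condition ω = v/R makes the rotational term ½I(v/R)² = ½kMv², so KE_total = ½(1+k)Mv² = Mv².
Energy conservation Mgh = ½(1+k)Mv² gives v = √(2gh/(1+k)) = √(2 × 10 × 4.38 / 2) = 6.618 m/s.
The angular speed follows from ω = v/R = 6.618/0.25 ≈ 26.5 rad/s.

ω ≈ 26.5 rad/s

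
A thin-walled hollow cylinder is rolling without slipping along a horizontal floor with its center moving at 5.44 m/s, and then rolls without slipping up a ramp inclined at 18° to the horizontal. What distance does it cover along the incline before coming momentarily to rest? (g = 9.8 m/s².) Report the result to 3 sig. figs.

d ≈ 9.77 m

With I = MR², the ratio k = I/(MR²) is 1.
The rolling condition ω = v/R makes the rotational term ½I(v/R)² = ½kMv², so KE_total = ½(1+k)Mv² = Mv².
Setting this equal to Mgh gives the vertical rise h = (1+k)v₀²/(2g) = 2×5.44²/(2×9.8) = 3.02 m.
The distance along the slope is d = h/sinθ = 3.02/sin18° ≈ 9.77 m.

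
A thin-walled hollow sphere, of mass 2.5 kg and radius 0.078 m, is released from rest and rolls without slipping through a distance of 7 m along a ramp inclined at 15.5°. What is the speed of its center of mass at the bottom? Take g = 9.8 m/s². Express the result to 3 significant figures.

Here I = (2/3)MR², so the shape factor k = I/(MR²) = 2/3.
Since it rolls without slipping, ω = v/R and KE = ½Mv² + ½Iω² = ½(1+k)Mv² = (5/6)Mv².
The vertical drop is h = L sinθ = 7 × sin15.5° = 1.871 m.
Setting Mgh = (5/6)Mv² gives v = √(2gh/(1+k)) = √(2·9.8·1.871/1.667) ≈ 4.69 m/s.

v ≈ 4.69 m/s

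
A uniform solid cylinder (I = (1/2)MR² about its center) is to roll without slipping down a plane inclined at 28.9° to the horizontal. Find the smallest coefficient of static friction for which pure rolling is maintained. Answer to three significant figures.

μ_min ≈ 0.184

Here I = (1/2)MR², so the shape factor k = I/(MR²) = 0.5.
Newton's second law down the slope: Mg sinθ − f = Ma. The torque equation fR = Iα (with α = a/R) gives f = kMa.
These give a = g sinθ/(1+k) and the required friction f = kMg sinθ/(1+k).
With N = Mg cosθ, the no-slip condition f ≤ μN gives μ_min = f/N = k tanθ/(1+k).
μ_min = 0.5 × tan28.9° / 1.5 ≈ 0.184.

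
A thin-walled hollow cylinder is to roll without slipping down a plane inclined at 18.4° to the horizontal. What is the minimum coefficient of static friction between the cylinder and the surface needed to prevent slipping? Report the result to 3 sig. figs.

With I = MR², the ratio k = I/(MR²) is 1.
Translational: Mg sinθ − f = Ma. Rotational about the CM: fR = Iα = kMRa, so f = kMa.
These give a = g sinθ/(1+k) and the required friction f = kMg sinθ/(1+k).
With N = Mg cosθ, the no-slip condition f ≤ μN gives μ_min = f/N = k tanθ/(1+k).
μ_min = 1 × tan18.4° / 2 ≈ 0.166.

μ_min ≈ 0.166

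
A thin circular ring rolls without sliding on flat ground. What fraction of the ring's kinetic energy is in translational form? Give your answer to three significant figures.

The moment of inertia is MR², giving k ≡ I/(MR²) = 1.
Since ω = v/R, the translational part is ½Mv² and the rotational part is ½I(v/R)² = ½kMv²; the total is ½(1+k)Mv².
The translational fraction is therefore 1/(1+k) = 1/2 ≈ 0.500.

fraction ≈ 0.500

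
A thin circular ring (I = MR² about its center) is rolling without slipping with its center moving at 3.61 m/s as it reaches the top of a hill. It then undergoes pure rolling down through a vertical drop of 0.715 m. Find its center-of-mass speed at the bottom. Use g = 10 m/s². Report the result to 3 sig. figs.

v ≈ 4.49 m/s

Here I = MR², so the shape factor k = I/(MR²) = 1.
Since it rolls without slipping, ω = v/R and KE = ½Mv² + ½Iω² = ½(1+k)Mv² = Mv².
Energy conservation: Mv₀² + Mgh = Mv², so v² = v₀² + 2gh/(1+k).
v = √(3.61² + 2×10×0.715/2) = √20.18 ≈ 4.49 m/s.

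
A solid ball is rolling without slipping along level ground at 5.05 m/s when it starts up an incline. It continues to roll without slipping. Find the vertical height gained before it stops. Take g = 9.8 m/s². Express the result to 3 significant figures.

Here I = (2/5)MR², so the shape factor k = I/(MR²) = 0.4.
The rolling condition ω = v/R makes the rotational term ½I(v/R)² = ½kMv², so KE_total = ½(1+k)Mv² = (7/10)Mv².
All of this converts to potential energy at the highest point: (7/10)Mv₀² = Mgh.
Thus h = (1+k)v₀²/(2g) = 1.4 × 5.05² / (2 × 9.8) ≈ 1.82 m.

h ≈ 1.82 m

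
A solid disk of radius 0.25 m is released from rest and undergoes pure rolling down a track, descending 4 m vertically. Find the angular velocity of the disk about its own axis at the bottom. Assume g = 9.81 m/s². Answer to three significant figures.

The moment of inertia is (1/2)MR², giving k ≡ I/(MR²) = 0.5.
Rolling without slipping gives ω = v/R, so the total kinetic energy is ½Mv² + ½Iω² = ½(1+k)Mv² = (3/4)Mv².
Energy conservation Mgh = ½(1+k)Mv² gives v = √(2gh/(1+k)) = √(2 × 9.81 × 4 / 1.5) = 7.233 m/s.
The angular speed follows from ω = v/R = 7.233/0.25 ≈ 28.9 rad/s.

ω ≈ 28.9 rad/s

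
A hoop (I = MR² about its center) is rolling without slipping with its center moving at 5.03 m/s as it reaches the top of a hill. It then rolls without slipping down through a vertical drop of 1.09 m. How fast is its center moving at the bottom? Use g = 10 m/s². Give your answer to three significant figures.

For this body I = MR², i.e. k = I/(MR²) = 1.
Since it rolls without slipping, ω = v/R and KE = ½Mv² + ½Iω² = ½(1+k)Mv² = Mv².
Conserving energy between top and bottom: Mv² = Mv₀² + Mgh, hence v² = v₀² + 2gh/(1+k).
v = √(5.03² + 2×10×1.09/2) = √36.2 ≈ 6.02 m/s.

v ≈ 6.02 m/s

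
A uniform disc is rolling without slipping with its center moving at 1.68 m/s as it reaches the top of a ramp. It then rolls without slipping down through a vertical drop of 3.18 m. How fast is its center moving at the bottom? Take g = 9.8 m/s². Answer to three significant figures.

v ≈ 6.66 m/s

The moment of inertia is (1/2)MR², giving k ≡ I/(MR²) = 0.5.
Pure rolling means v = ωR; then KE = ½Mv² + ½I(v/R)² = ½(1+k)Mv² = (3/4)Mv².
Energy conservation: (3/4)Mv₀² + Mgh = (3/4)Mv², so v² = v₀² + 2gh/(1+k).
v = √(1.68² + 2×9.8×3.18/1.5) = √44.37 ≈ 6.66 m/s.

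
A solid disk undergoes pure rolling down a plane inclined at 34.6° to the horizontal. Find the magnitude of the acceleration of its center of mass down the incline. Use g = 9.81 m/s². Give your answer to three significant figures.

a ≈ 3.71 m/s²

The moment of inertia is (1/2)MR², giving k ≡ I/(MR²) = 0.5.
Newton's second law down the slope: Mg sinθ − f = Ma. The torque equation fR = Iα (with α = a/R) gives f = kMa.
Eliminating f: Mg sinθ = (1+k)Ma, so a = g sinθ/(1+k) = 9.81 × sin34.6° / 1.5 ≈ 3.71 m/s².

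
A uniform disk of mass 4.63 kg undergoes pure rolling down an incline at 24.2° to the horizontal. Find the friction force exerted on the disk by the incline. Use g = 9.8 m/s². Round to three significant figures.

With I = (1/2)MR², the ratio k = I/(MR²) is 0.5.
Along the incline Mg sinθ − f = Ma, and torque about the center fR = Iα = kMR²(a/R) gives f = kMa.
Combining, a = g sinθ/(1+k) and f = kMa = kMg sinθ/(1+k).
f = 0.5 × 4.63 × 9.8 × sin24.2° / 1.5 ≈ 6.20 N.

f ≈ 6.20 N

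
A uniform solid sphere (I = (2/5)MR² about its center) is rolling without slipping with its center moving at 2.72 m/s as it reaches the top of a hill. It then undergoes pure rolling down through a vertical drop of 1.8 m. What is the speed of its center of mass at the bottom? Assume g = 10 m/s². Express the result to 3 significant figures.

v ≈ 5.75 m/s

Here I = (2/5)MR², so the shape factor k = I/(MR²) = 0.4.
Pure rolling means v = ωR; then KE = ½Mv² + ½I(v/R)² = ½(1+k)Mv² = (7/10)Mv².
Conserving energy between top and bottom: (7/10)Mv² = (7/10)Mv₀² + Mgh, hence v² = v₀² + 2gh/(1+k).
v = √(2.72² + 2×10×1.8/1.4) = √33.11 ≈ 5.75 m/s.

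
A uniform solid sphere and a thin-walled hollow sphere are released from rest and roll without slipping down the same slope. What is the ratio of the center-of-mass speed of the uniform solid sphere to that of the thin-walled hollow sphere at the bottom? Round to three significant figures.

v_ratio ≈ 1.09

Each satisfies Mgh = ½(1+k)Mv² with k = I/(MR²), so v ∝ 1/√(1+k).
For the uniform solid sphere k = 0.4; for the thin-walled hollow sphere k = 2/3.
v₁/v₂ = √((1+k₂)/(1+k₁)) = √(1.667/1.4) ≈ 1.09.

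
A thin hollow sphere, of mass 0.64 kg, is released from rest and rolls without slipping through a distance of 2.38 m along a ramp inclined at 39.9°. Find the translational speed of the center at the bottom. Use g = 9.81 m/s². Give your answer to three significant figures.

v ≈ 4.24 m/s

Here I = (2/3)MR², so the shape factor k = I/(MR²) = 2/3.
The rolling condition ω = v/R makes the rotational term ½I(v/R)² = ½kMv², so KE_total = ½(1+k)Mv² = (5/6)Mv².
The vertical drop is h = L sinθ = 2.38 × sin39.9° = 1.527 m.
Energy conservation: Mgh = (5/6)Mv², so v = √(2gh/(1+k)) = √(2 × 9.81 × 1.527 / 1.667) ≈ 4.24 m/s.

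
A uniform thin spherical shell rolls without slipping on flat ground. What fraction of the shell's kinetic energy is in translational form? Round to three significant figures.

fraction ≈ 0.600

The moment of inertia is (2/3)MR², giving k ≡ I/(MR²) = 2/3.
Since ω = v/R, the translational part is ½Mv² and the rotational part is ½I(v/R)² = ½kMv²; the total is ½(1+k)Mv².
The translational fraction is therefore 1/(1+k) = 1/1.667 ≈ 0.600.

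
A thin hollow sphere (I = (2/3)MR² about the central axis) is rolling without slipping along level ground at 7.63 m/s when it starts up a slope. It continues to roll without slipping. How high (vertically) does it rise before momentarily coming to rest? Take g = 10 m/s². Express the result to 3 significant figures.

h ≈ 4.85 m

With I = (2/3)MR², the ratio k = I/(MR²) is 2/3.
Pure rolling means v = ωR; then KE = ½Mv² + ½I(v/R)² = ½(1+k)Mv² = (5/6)Mv².
All of this converts to potential energy at the highest point: (5/6)Mv₀² = Mgh.
Thus h = (1+k)v₀²/(2g) = 1.667 × 7.63² / (2 × 10) ≈ 4.85 m.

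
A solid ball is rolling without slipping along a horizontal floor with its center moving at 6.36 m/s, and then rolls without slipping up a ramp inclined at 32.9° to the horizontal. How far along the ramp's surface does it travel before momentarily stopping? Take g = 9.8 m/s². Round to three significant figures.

d ≈ 5.32 m

The moment of inertia is (2/5)MR², giving k ≡ I/(MR²) = 0.4.
Rolling without slipping gives ω = v/R, so the total kinetic energy is ½Mv² + ½Iω² = ½(1+k)Mv² = (7/10)Mv².
Setting this equal to Mgh gives the vertical rise h = (1+k)v₀²/(2g) = 1.4×6.36²/(2×9.8) = 2.889 m.
The distance along the slope is d = h/sinθ = 2.889/sin32.9° ≈ 5.32 m.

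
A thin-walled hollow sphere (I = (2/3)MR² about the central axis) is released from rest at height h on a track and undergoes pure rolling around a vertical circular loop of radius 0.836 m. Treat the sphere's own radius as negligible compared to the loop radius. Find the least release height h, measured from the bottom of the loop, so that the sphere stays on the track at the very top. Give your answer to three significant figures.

Here I = (2/3)MR², so the shape factor k = I/(MR²) = 2/3.
At the top of the loop, the minimum-contact condition is Mg = Mv_top²/r, so v_top² = gr.
With ω = v/R, the kinetic energy at speed v is ½(1+k)Mv² = (5/6)Mv².
Energy conservation from release (height h) to the top (height 2r): Mgh = Mg(2r) + (5/6)M·gr.
Thus h_min = 2r + (1+k)r/2 = r(2 + 1.667/2) = 0.836 × 2.833 ≈ 2.37 m.

h_min ≈ 2.37 m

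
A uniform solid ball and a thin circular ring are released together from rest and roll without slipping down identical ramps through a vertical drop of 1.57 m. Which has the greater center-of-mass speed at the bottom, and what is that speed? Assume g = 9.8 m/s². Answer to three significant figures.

the uniform solid ball, at v ≈ 4.69 m/s

For rolling without slipping, Mgh = ½(1+k)Mv² where k = I/(MR²), so v = √(2gh/(1+k)).
Uniform solid ball: k = 0.4, giving v = √(2×9.8×1.57/1.4) = 4.688 m/s.
Thin circular ring: k = 1, giving v = √(2×9.8×1.57/2) = 3.922 m/s.
The smaller k wins: the uniform solid ball, at ≈ 4.69 m/s.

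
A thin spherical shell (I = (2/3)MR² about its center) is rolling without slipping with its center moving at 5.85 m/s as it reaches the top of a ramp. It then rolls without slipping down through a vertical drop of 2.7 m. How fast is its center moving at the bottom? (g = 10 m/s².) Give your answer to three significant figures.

Here I = (2/3)MR², so the shape factor k = I/(MR²) = 2/3.
The rolling condition ω = v/R makes the rotational term ½I(v/R)² = ½kMv², so KE_total = ½(1+k)Mv² = (5/6)Mv².
Energy conservation: (5/6)Mv₀² + Mgh = (5/6)Mv², so v² = v₀² + 2gh/(1+k).
v = √(5.85² + 2×10×2.7/1.667) = √66.62 ≈ 8.16 m/s.

v ≈ 8.16 m/s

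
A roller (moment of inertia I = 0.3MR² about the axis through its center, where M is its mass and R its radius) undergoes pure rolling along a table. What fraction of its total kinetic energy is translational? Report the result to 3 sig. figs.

With I = 0.3MR², the ratio k = I/(MR²) is 0.3.
Since ω = v/R, the translational part is ½Mv² and the rotational part is ½I(v/R)² = ½kMv²; the total is ½(1+k)Mv².
The translational fraction is therefore 1/(1+k) = 1/1.3 ≈ 0.769.

fraction ≈ 0.769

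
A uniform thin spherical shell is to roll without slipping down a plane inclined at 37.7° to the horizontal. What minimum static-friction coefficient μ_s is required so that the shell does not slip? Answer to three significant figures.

μ_min ≈ 0.309

For this body I = (2/3)MR², i.e. k = I/(MR²) = 2/3.
Newton's second law down the slope: Mg sinθ − f = Ma. The torque equation fR = Iα (with α = a/R) gives f = kMa.
These give a = g sinθ/(1+k) and the required friction f = kMg sinθ/(1+k).
The normal force is N = Mg cosθ, so μ_min = f/N = k tanθ/(1+k).
μ_min = (2/3) × tan37.7° / 1.667 ≈ 0.309.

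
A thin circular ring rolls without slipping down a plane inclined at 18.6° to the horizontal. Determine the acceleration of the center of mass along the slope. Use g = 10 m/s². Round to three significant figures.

With I = MR², the ratio k = I/(MR²) is 1.
Newton's second law down the slope: Mg sinθ − f = Ma. The torque equation fR = Iα (with α = a/R) gives f = kMa.
Eliminating f: Mg sinθ = (1+k)Ma, so a = g sinθ/(1+k) = 10 × sin18.6° / 2 ≈ 1.59 m/s².

a ≈ 1.59 m/s²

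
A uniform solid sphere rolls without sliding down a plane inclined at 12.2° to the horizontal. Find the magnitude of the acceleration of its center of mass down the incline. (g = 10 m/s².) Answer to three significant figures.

Here I = (2/5)MR², so the shape factor k = I/(MR²) = 0.4.
Along the incline Mg sinθ − f = Ma, and torque about the center fR = Iα = kMR²(a/R) gives f = kMa.
Eliminating f: Mg sinθ = (1+k)Ma, so a = g sinθ/(1+k) = 10 × sin12.2° / 1.4 ≈ 1.51 m/s².

a ≈ 1.51 m/s²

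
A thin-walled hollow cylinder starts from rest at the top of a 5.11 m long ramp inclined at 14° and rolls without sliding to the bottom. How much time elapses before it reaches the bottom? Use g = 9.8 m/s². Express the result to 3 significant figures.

With I = MR², the ratio k = I/(MR²) is 1.
Along the incline Mg sinθ − f = Ma, and torque about the center fR = Iα = kMR²(a/R) gives f = kMa.
Hence a = g sinθ/(1+k) = 9.8×sin14°/2 = 1.185 m/s².
Starting from rest, L = ½at², so t = √(2L/a) = √(2×5.11/1.185) ≈ 2.94 s.

t ≈ 2.94 s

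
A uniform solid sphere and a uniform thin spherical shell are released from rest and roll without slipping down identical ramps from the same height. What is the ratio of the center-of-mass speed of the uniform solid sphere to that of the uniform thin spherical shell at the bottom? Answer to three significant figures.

v_ratio ≈ 1.09

Each satisfies Mgh = ½(1+k)Mv² with k = I/(MR²), so v ∝ 1/√(1+k).
For the uniform solid sphere k = 0.4; for the uniform thin spherical shell k = 2/3.
v₁/v₂ = √((1+k₂)/(1+k₁)) = √(1.667/1.4) ≈ 1.09.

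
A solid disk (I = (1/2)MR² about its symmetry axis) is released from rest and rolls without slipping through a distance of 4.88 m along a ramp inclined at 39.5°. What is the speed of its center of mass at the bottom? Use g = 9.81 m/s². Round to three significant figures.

For this body I = (1/2)MR², i.e. k = I/(MR²) = 0.5.
Since it rolls without slipping, ω = v/R and KE = ½Mv² + ½Iω² = ½(1+k)Mv² = (3/4)Mv².
The vertical drop is h = L sinθ = 4.88 × sin39.5° = 3.104 m.
Setting Mgh = (3/4)Mv² gives v = √(2gh/(1+k)) = √(2·9.81·3.104/1.5) ≈ 6.37 m/s.

v ≈ 6.37 m/s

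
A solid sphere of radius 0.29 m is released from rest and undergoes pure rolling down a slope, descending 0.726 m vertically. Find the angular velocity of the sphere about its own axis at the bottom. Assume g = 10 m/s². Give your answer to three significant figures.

ω ≈ 11.1 rad/s

The moment of inertia is (2/5)MR², giving k ≡ I/(MR²) = 0.4.
Rolling without slipping gives ω = v/R, so the total kinetic energy is ½Mv² + ½Iω² = ½(1+k)Mv² = (7/10)Mv².
Energy conservation Mgh = ½(1+k)Mv² gives v = √(2gh/(1+k)) = √(2 × 10 × 0.726 / 1.4) = 3.22 m/s.
Then ω = v/R = 3.22 / 0.29 ≈ 11.1 rad/s.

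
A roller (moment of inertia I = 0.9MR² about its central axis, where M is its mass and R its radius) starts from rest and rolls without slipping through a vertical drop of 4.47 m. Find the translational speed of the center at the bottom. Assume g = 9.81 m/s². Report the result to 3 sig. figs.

Here I = 0.9MR², so the shape factor k = I/(MR²) = 0.9.
Since it rolls without slipping, ω = v/R and KE = ½Mv² + ½Iω² = ½(1+k)Mv² = (19/20)Mv².
Setting Mgh = (19/20)Mv² gives v = √(2gh/(1+k)) = √(2·9.81·4.47/1.9) ≈ 6.79 m/s.

v ≈ 6.79 m/s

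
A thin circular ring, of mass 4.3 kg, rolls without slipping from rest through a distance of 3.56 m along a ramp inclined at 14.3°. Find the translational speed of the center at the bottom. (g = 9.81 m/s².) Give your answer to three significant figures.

With I = MR², the ratio k = I/(MR²) is 1.
Pure rolling means v = ωR; then KE = ½Mv² + ½I(v/R)² = ½(1+k)Mv² = Mv².
The vertical drop is h = L sinθ = 3.56 × sin14.3° = 0.8793 m.
Setting Mgh = Mv² gives v = √(2gh/(1+k)) = √(2·9.81·0.8793/2) ≈ 2.94 m/s.

v ≈ 2.94 m/s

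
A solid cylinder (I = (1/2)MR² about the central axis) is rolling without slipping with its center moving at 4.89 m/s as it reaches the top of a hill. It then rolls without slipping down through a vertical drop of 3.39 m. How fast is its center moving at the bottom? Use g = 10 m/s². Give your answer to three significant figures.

v ≈ 8.31 m/s

The moment of inertia is (1/2)MR², giving k ≡ I/(MR²) = 0.5.
Rolling without slipping gives ω = v/R, so the total kinetic energy is ½Mv² + ½Iω² = ½(1+k)Mv² = (3/4)Mv².
Energy conservation: (3/4)Mv₀² + Mgh = (3/4)Mv², so v² = v₀² + 2gh/(1+k).
v = √(4.89² + 2×10×3.39/1.5) = √69.11 ≈ 8.31 m/s.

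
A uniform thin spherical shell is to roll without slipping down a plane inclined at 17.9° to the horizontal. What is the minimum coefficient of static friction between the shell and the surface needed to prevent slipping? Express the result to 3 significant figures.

Here I = (2/3)MR², so the shape factor k = I/(MR²) = 2/3.
Newton's second law down the slope: Mg sinθ − f = Ma. The torque equation fR = Iα (with α = a/R) gives f = kMa.
These give a = g sinθ/(1+k) and the required friction f = kMg sinθ/(1+k).
With N = Mg cosθ, the no-slip condition f ≤ μN gives μ_min = f/N = k tanθ/(1+k).
μ_min = (2/3) × tan17.9° / 1.667 ≈ 0.129.

μ_min ≈ 0.129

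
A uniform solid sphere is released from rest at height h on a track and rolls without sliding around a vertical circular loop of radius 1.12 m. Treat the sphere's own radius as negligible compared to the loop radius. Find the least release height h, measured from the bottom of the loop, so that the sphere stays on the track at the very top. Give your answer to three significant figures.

h_min ≈ 3.02 m

With I = (2/5)MR², the ratio k = I/(MR²) is 0.4.
At the top of the loop, the minimum-contact condition is Mg = Mv_top²/r, so v_top² = gr.
With ω = v/R, the kinetic energy at speed v is ½(1+k)Mv² = (7/10)Mv².
Energy conservation from release (height h) to the top (height 2r): Mgh = Mg(2r) + (7/10)M·gr.
Thus h_min = 2r + (1+k)r/2 = r(2 + 1.4/2) = 1.12 × 2.7 ≈ 3.02 m.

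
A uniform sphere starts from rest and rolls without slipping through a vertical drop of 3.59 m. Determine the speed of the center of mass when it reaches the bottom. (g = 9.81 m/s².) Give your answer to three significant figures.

v ≈ 7.09 m/s

For this body I = (2/5)MR², i.e. k = I/(MR²) = 0.4.
Since it rolls without slipping, ω = v/R and KE = ½Mv² + ½Iω² = ½(1+k)Mv² = (7/10)Mv².
Energy conservation: Mgh = (7/10)Mv², so v = √(2gh/(1+k)) = √(2 × 9.81 × 3.59 / 1.4) ≈ 7.09 m/s.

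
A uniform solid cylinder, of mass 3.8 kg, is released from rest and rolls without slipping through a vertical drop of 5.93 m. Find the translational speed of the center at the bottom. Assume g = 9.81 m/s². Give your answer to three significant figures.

v ≈ 8.81 m/s

For this body I = (1/2)MR², i.e. k = I/(MR²) = 0.5.
Pure rolling means v = ωR; then KE = ½Mv² + ½I(v/R)² = ½(1+k)Mv² = (3/4)Mv².
Energy conservation: Mgh = (3/4)Mv², so v = √(2gh/(1+k)) = √(2 × 9.81 × 5.93 / 1.5) ≈ 8.81 m/s.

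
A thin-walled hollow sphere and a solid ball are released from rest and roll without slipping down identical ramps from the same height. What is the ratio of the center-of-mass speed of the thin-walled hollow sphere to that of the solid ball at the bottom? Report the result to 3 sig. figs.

v_ratio ≈ 0.917

Each satisfies Mgh = ½(1+k)Mv² with k = I/(MR²), so v ∝ 1/√(1+k).
For the thin-walled hollow sphere k = 2/3; for the solid ball k = 0.4.
v₁/v₂ = √((1+k₂)/(1+k₁)) = √(1.4/1.667) ≈ 0.917.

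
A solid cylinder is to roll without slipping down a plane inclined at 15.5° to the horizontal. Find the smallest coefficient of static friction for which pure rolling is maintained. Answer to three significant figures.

With I = (1/2)MR², the ratio k = I/(MR²) is 0.5.
Along the incline Mg sinθ − f = Ma, and torque about the center fR = Iα = kMR²(a/R) gives f = kMa.
These give a = g sinθ/(1+k) and the required friction f = kMg sinθ/(1+k).
The normal force is N = Mg cosθ, so μ_min = f/N = k tanθ/(1+k).
μ_min = 0.5 × tan15.5° / 1.5 ≈ 0.0924.

μ_min ≈ 0.0924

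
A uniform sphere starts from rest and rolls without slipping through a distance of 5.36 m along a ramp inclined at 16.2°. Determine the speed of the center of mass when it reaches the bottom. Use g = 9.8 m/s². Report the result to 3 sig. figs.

For this body I = (2/5)MR², i.e. k = I/(MR²) = 0.4.
Pure rolling means v = ωR; then KE = ½Mv² + ½I(v/R)² = ½(1+k)Mv² = (7/10)Mv².
The vertical drop is h = L sinθ = 5.36 × sin16.2° = 1.495 m.
Energy conservation: Mgh = (7/10)Mv², so v = √(2gh/(1+k)) = √(2 × 9.8 × 1.495 / 1.4) ≈ 4.58 m/s.

v ≈ 4.58 m/s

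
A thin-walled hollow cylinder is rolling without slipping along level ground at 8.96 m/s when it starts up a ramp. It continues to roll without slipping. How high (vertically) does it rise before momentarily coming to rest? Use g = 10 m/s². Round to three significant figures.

h ≈ 8.03 m

The moment of inertia is MR², giving k ≡ I/(MR²) = 1.
Rolling without slipping gives ω = v/R, so the total kinetic energy is ½Mv² + ½Iω² = ½(1+k)Mv² = Mv².
At the top the kinetic energy is zero, so Mv₀² = Mgh.
Thus h = (1+k)v₀²/(2g) = 2 × 8.96² / (2 × 10) ≈ 8.03 m.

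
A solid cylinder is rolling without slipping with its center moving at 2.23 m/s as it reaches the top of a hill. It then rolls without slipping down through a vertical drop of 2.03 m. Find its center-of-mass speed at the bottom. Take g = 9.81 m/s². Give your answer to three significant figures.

v ≈ 5.61 m/s

With I = (1/2)MR², the ratio k = I/(MR²) is 0.5.
Rolling without slipping gives ω = v/R, so the total kinetic energy is ½Mv² + ½Iω² = ½(1+k)Mv² = (3/4)Mv².
Energy conservation: (3/4)Mv₀² + Mgh = (3/4)Mv², so v² = v₀² + 2gh/(1+k).
v = √(2.23² + 2×9.81×2.03/1.5) = √31.53 ≈ 5.61 m/s.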